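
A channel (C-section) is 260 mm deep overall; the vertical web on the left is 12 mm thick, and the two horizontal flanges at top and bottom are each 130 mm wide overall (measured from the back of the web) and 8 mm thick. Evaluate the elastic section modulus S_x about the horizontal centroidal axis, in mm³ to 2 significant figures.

Decompose the section into non-overlapping parts with the origin at the bottom-left of its bounding rectangle.
Web: 12 × 260, A = 3 120 mm², y = 130 mm, Ī = 17 576 000 mm⁴.
Top flange (beyond web): 118 × 8, A = 944 mm², y = 256 mm, Ī = 5 035 mm⁴.
Bottom flange (beyond web): 118 × 8, A = 944 mm², y = 4 mm, Ī = 5 035 mm⁴.
By symmetry the centroid is at mid-height, ȳ = 130 mm.
Transfer each piece to the horizontal centroidal axis using Ī + A·d² with d = y − 130:
  web: d = 0 mm → contributes +17 576 000 mm⁴
  top flange (beyond web): d = 126 mm → contributes +14 991 979 mm⁴
  bottom flange (beyond web): d = -126 mm → contributes +14 991 979 mm⁴
Total I = 47 559 957 mm⁴.
Extreme fibre distance c = 130 mm; S = I/c = 365 846 mm³.

S_x ≈ 3.7 × 10⁵ mm³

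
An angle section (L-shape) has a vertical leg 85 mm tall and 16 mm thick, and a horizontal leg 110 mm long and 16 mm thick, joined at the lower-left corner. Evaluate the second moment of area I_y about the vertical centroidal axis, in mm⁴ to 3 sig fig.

I_y ≈ 3.30 × 10⁶ mm⁴

Break the section into simple shapes (no overlaps), measuring from the bottom-left corner of the bounding box.
Vertical leg: 16 × 85, A = 1 360 mm², x = 8 mm, Ī = 29 013 mm⁴.
Horizontal leg (remainder): 94 × 16, A = 1 504 mm², x = 63 mm, Ī = 1 107 445 mm⁴.
Centroid: x̄ = ΣA·x / ΣA = 36.883 mm.
Transfer each piece to the vertical centroidal axis using Ī + A·d² with d = x − 36.883:
  vertical leg: d = -28.883 mm → contributes +1 163 538 mm⁴
  horizontal leg (remainder): d = 26.117 mm → contributes +2 133 345 mm⁴
Total I = 3 296 883 mm⁴.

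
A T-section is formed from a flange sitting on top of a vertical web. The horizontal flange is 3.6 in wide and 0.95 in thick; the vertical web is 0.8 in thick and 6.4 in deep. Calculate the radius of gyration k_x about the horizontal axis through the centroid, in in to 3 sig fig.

Break the section into simple shapes (no overlaps), measuring from the bottom-left corner of the bounding box.
Flange: 3.6 × 0.95, A = 3.42 in², y = 6.875 in, Ī = 0.25721 in⁴.
Web: 0.8 × 6.4, A = 5.12 in², y = 3.2 in, Ī = 17.476 in⁴.
Centroid: ȳ = ΣA·y / ΣA = 4.6717 in.
Transfer each piece to the horizontal axis through the centroid using Ī + A·d² with d = y − 4.6717:
  flange: d = 2.2033 in → contributes +16.859 in⁴
  web: d = -1.4717 in → contributes +28.566 in⁴
Total I = 45.425 in⁴.
Radius of gyration: k = √(I/A) = √(45.425 / 8.54) = 2.3063 in.

k_x ≈ 2.31 in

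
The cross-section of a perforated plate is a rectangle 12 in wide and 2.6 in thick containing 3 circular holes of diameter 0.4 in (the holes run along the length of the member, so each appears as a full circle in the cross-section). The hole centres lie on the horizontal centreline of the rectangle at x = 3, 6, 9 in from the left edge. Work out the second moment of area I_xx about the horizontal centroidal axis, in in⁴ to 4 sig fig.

Decompose the section into non-overlapping parts with the origin at the bottom-left of its bounding rectangle.
Plate: 12 × 2.6, A = 31.2 in², y = 1.3 in, Ī = 17.576 in⁴.
Hole 1 (subtracted): ⌀0.4, A = 0.125664 in², y = 1.3 in, Ī = 0.00125664 in⁴.
Hole 2 (subtracted): ⌀0.4, A = 0.125664 in², y = 1.3 in, Ī = 0.00125664 in⁴.
Hole 3 (subtracted): ⌀0.4, A = 0.125664 in², y = 1.3 in, Ī = 0.00125664 in⁴.
By symmetry the centroid is at mid-height, ȳ = 1.3 in.
All pieces are centred on the horizontal centroidal axis, so I = ΣĪ (holes subtracted) = 17.5722 in⁴.

I_xx ≈ 17.57 in⁴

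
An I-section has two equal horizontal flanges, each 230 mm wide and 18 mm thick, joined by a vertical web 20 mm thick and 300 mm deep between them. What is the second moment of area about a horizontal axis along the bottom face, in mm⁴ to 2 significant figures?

I_base ≈ 6.6 × 10⁸ mm⁴

Decompose the section into non-overlapping parts with the origin at the bottom-left of its bounding rectangle.
Bottom flange: 230 × 18, A = 4 140 mm², y = 9 mm, Ī = 111 780 mm⁴.
Web: 20 × 300, A = 6 000 mm², y = 168 mm, Ī = 45 000 000 mm⁴.
Top flange: 230 × 18, A = 4 140 mm², y = 327 mm, Ī = 111 780 mm⁴.
Transfer each piece to a horizontal axis along the bottom face using Ī + A·d² with d = y − 0:
  bottom flange: d = 9 mm → contributes +447 120 mm⁴
  web: d = 168 mm → contributes +214 344 000 mm⁴
  top flange: d = 327 mm → contributes +442 797 840 mm⁴
Total I = 657 588 960 mm⁴.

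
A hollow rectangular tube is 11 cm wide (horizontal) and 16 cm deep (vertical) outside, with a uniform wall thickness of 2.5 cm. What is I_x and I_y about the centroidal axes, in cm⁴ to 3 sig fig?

I_x ≈ 3090 cm⁴, I_y ≈ 1580 cm⁴

Decompose the section into non-overlapping parts with the origin at the bottom-left of its bounding rectangle.
Outer rectangle: 11 × 16, A = 176 cm², y = 8 cm, Ī = 3754.7 cm⁴.
Inner void (subtracted): 6 × 11, A = 66 cm², y = 8 cm, Ī = 665.5 cm⁴.
By symmetry the centroid is at mid-height, ȳ = 8 cm.
All pieces are centred on the centroidal x-axis, so I = ΣĪ (holes subtracted) = 3089.2 cm⁴.
Repeating about the centroidal y-axis gives I_y = 1576.7 cm⁴.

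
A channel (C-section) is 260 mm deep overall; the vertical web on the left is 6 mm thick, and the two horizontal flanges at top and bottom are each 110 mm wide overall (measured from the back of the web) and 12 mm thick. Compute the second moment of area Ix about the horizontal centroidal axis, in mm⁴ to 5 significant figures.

Treat the section as a set of non-overlapping primitives; coordinates are from the bounding-box lower-left.
Web: 6 × 260, A = 1 560 mm², y = 130 mm, Ī = 8 788 000 mm⁴.
Top flange (beyond web): 104 × 12, A = 1 248 mm², y = 254 mm, Ī = 14 976 mm⁴.
Bottom flange (beyond web): 104 × 12, A = 1 248 mm², y = 6 mm, Ī = 14 976 mm⁴.
By symmetry the centroid is at mid-height, ȳ = 130 mm.
Transfer each piece to the horizontal centroidal axis using Ī + A·d² with d = y − 130:
  web: d = 0 mm → contributes +8 788 000 mm⁴
  top flange (beyond web): d = 124 mm → contributes +19 204 224 mm⁴
  bottom flange (beyond web): d = -124 mm → contributes +19 204 224 mm⁴
Total I = 47 196 448 mm⁴.

Ix ≈ 4.7196 × 10⁷ mm⁴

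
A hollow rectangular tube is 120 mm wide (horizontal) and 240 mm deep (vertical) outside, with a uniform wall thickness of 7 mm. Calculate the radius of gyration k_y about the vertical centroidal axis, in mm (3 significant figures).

Split into non-overlapping primitives; take the origin at the lower-left of the bounding box.
Outer rectangle: 120 × 240, A = 28 800 mm², x = 60 mm, Ī = 34 560 000 mm⁴.
Inner void (subtracted): 106 × 226, A = 23 956 mm², x = 60 mm, Ī = 22 430 801 mm⁴.
By symmetry the centroid is at mid-width, x̄ = 60 mm.
All pieces are centred on the vertical centroidal axis, so I = ΣĪ (holes subtracted) = 12 129 199 mm⁴.
Radius of gyration: k = √(I/A) = √(12 129 199 / 4 844) = 50.04 mm.

k_y ≈ 50.0 mm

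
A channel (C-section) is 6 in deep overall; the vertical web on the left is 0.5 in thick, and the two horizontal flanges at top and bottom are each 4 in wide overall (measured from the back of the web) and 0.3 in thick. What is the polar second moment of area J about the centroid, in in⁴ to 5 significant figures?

J ≈ 33.220 in⁴

Decompose the section into non-overlapping parts with the origin at the bottom-left of its bounding rectangle.
Web: 0.5 × 6, A = 3 in², y = 3 in, Ī = 9 in⁴.
Top flange (beyond web): 3.5 × 0.3, A = 1.05 in², y = 5.85 in, Ī = 0.007875 in⁴.
Bottom flange (beyond web): 3.5 × 0.3, A = 1.05 in², y = 0.15 in, Ī = 0.007875 in⁴.
By symmetry the centroid is at mid-height, ȳ = 3 in.
Transfer each piece to the centroidal x-axis using Ī + A·d² with d = y − 3:
  web: d = 0 in → contributes +9 in⁴
  top flange (beyond web): d = 2.85 in → contributes +8.5365 in⁴
  bottom flange (beyond web): d = -2.85 in → contributes +8.5365 in⁴
Total I = 26.073 in⁴.
For the y-axis: x̄ = 1.073529 in.
Repeating about the centroidal y-axis gives I_y = 7.147426 in⁴.
Polar second moment: J = I_x + I_y = 33.22043 in⁴.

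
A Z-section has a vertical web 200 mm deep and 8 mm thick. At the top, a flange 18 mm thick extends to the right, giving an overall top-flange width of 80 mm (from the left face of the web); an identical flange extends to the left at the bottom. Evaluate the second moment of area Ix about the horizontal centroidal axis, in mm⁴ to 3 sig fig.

Ix ≈ 2.69 × 10⁷ mm⁴

Break the section into simple shapes (no overlaps), measuring from the bottom-left corner of the bounding box.
Web: 8 × 200, A = 1 600 mm², y = 100 mm, Ī = 5 333 333 mm⁴.
Top flange (beyond web): 72 × 18, A = 1 296 mm², y = 191 mm, Ī = 34 992 mm⁴.
Bottom flange (beyond web): 72 × 18, A = 1 296 mm², y = 9 mm, Ī = 34 992 mm⁴.
Centroid: ȳ = ΣA·y / ΣA = 100 mm.
Transfer each piece to the horizontal centroidal axis using Ī + A·d² with d = y − 100:
  web: d = 0 mm → contributes +5 333 333 mm⁴
  top flange (beyond web): d = 91 mm → contributes +10 767 168 mm⁴
  bottom flange (beyond web): d = -91 mm → contributes +10 767 168 mm⁴
Total I = 26 867 669 mm⁴.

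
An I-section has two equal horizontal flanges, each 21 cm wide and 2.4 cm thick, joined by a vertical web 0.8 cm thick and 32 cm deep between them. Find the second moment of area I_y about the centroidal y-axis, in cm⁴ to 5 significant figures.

Break the section into simple shapes (no overlaps), measuring from the bottom-left corner of the bounding box.
Bottom flange: 21 × 2.4, A = 50.4 cm², x = 10.5 cm, Ī = 1852.2 cm⁴.
Web: 0.8 × 32, A = 25.6 cm², x = 10.5 cm, Ī = 1.365333 cm⁴.
Top flange: 21 × 2.4, A = 50.4 cm², x = 10.5 cm, Ī = 1852.2 cm⁴.
By symmetry the centroid is at mid-width, x̄ = 10.5 cm.
All pieces are centred on the centroidal y-axis, so I = ΣĪ = 3705.765 cm⁴.

I_y ≈ 3705.8 cm⁴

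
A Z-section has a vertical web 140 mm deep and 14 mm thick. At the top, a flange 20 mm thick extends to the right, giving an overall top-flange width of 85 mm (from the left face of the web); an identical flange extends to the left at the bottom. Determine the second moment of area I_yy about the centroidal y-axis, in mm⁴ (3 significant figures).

I_yy ≈ 6.35 × 10⁶ mm⁴

Split into non-overlapping primitives; take the origin at the lower-left of the bounding box.
Web: 14 × 140, A = 1 960 mm², x = 78 mm, Ī = 32 013 mm⁴.
Top flange (beyond web): 71 × 20, A = 1 420 mm², x = 120.5 mm, Ī = 596 518 mm⁴.
Bottom flange (beyond web): 71 × 20, A = 1 420 mm², x = 35.5 mm, Ī = 596 518 mm⁴.
Centroid: x̄ = ΣA·x / ΣA = 78 mm.
Transfer each piece to the centroidal y-axis using Ī + A·d² with d = x − 78:
  web: d = 0 mm → contributes +32 013 mm⁴
  top flange (beyond web): d = 42.5 mm → contributes +3 161 393 mm⁴
  bottom flange (beyond web): d = -42.5 mm → contributes +3 161 393 mm⁴
Total I = 6 354 800 mm⁴.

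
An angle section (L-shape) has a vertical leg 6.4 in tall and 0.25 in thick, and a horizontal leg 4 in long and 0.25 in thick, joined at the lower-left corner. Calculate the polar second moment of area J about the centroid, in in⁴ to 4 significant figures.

J ≈ 14.53 in⁴

Split into non-overlapping primitives; take the origin at the lower-left of the bounding box.
Vertical leg: 0.25 × 6.4, A = 1.6 in², y = 3.2 in, Ī = 5.46133 in⁴.
Horizontal leg (remainder): 3.75 × 0.25, A = 0.9375 in², y = 0.125 in, Ī = 0.00488281 in⁴.
Centroid: ȳ = ΣA·y / ΣA = 2.06392 in.
Transfer each piece to the centroidal x-axis using Ī + A·d² with d = y − 2.06392:
  vertical leg: d = 1.13608 in → contributes +7.52643 in⁴
  horizontal leg (remainder): d = -1.93892 in → contributes +3.52932 in⁴
Total I = 11.0557 in⁴.
For the y-axis: x̄ = 0.863916 in.
Repeating about the centroidal y-axis gives I_y = 3.4715 in⁴.
Polar second moment: J = I_x + I_y = 14.5272 in⁴.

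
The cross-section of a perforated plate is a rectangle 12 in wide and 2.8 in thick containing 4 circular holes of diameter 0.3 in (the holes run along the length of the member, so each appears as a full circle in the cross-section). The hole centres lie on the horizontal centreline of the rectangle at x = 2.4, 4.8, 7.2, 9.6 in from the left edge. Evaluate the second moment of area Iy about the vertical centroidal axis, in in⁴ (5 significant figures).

Iy ≈ 401.16 in⁴

Split into non-overlapping primitives; take the origin at the lower-left of the bounding box.
Plate: 12 × 2.8, A = 33.6 in², x = 6 in, Ī = 403.2 in⁴.
Hole 1 (subtracted): ⌀0.3, A = 0.07068583 in², x = 2.4 in, Ī = 0.0003976078 in⁴.
Hole 2 (subtracted): ⌀0.3, A = 0.07068583 in², x = 4.8 in, Ī = 0.0003976078 in⁴.
Hole 3 (subtracted): ⌀0.3, A = 0.07068583 in², x = 7.2 in, Ī = 0.0003976078 in⁴.
Hole 4 (subtracted): ⌀0.3, A = 0.07068583 in², x = 9.6 in, Ī = 0.0003976078 in⁴.
By symmetry the centroid is at mid-width, x̄ = 6 in.
Transfer each piece to the vertical centroidal axis using Ī + A·d² with d = x − 6:
  plate: d = 0 in → contributes +403.2 in⁴
  hole 1: d = -3.6 in → contributes −0.916486 in⁴
  hole 2: d = -1.2 in → contributes −0.1021852 in⁴
  hole 3: d = 1.2 in → contributes −0.1021852 in⁴
  hole 4: d = 3.6 in → contributes −0.916486 in⁴
Total I = 401.1627 in⁴.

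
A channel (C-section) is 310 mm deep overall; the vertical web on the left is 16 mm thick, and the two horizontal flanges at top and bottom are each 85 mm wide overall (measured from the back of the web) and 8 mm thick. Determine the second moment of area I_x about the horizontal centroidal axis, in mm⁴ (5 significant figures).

I_x ≈ 6.4900 × 10⁷ mm⁴

Split into non-overlapping primitives; take the origin at the lower-left of the bounding box.
Web: 16 × 310, A = 4 960 mm², y = 155 mm, Ī = 39 721 333 mm⁴.
Top flange (beyond web): 69 × 8, A = 552 mm², y = 306 mm, Ī = 2 944 mm⁴.
Bottom flange (beyond web): 69 × 8, A = 552 mm², y = 4 mm, Ī = 2 944 mm⁴.
By symmetry the centroid is at mid-height, ȳ = 155 mm.
Transfer each piece to the horizontal centroidal axis using Ī + A·d² with d = y − 155:
  web: d = 0 mm → contributes +39 721 333 mm⁴
  top flange (beyond web): d = 151 mm → contributes +12 589 096 mm⁴
  bottom flange (beyond web): d = -151 mm → contributes +12 589 096 mm⁴
Total I = 64 899 525 mm⁴.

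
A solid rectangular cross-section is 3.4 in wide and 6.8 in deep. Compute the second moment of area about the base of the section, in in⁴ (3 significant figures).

I_base ≈ 356 in⁴

The section: 3.4 × 6.8, A = 23.12 in², y = 3.4 in, Ī = 89.089 in⁴.
Transfer it to the base of the section using Ī + A·d² with d = y − 0:
  the section: d = 3.4 in → contributes +356.36 in⁴
Total I = 356.36 in⁴.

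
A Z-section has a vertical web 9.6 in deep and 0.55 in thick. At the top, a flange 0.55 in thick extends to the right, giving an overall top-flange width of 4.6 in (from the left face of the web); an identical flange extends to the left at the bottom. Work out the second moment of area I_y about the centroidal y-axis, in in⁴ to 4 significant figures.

I_y ≈ 29.79 in⁴

Treat the section as a set of non-overlapping primitives; coordinates are from the bounding-box lower-left.
Web: 0.55 × 9.6, A = 5.28 in², x = 4.325 in, Ī = 0.1331 in⁴.
Top flange (beyond web): 4.05 × 0.55, A = 2.2275 in², x = 6.625 in, Ī = 3.04471 in⁴.
Bottom flange (beyond web): 4.05 × 0.55, A = 2.2275 in², x = 2.025 in, Ī = 3.04471 in⁴.
Centroid: x̄ = ΣA·x / ΣA = 4.325 in.
Transfer each piece to the centroidal y-axis using Ī + A·d² with d = x − 4.325:
  web: d = 0 in → contributes +0.1331 in⁴
  top flange (beyond web): d = 2.3 in → contributes +14.8282 in⁴
  bottom flange (beyond web): d = -2.3 in → contributes +14.8282 in⁴
Total I = 29.7895 in⁴.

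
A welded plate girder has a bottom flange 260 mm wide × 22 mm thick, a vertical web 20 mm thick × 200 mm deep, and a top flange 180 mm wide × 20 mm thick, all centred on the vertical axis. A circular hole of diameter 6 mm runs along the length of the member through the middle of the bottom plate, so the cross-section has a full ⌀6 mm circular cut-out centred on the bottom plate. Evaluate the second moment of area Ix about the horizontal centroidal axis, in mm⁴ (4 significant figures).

Decompose the section into non-overlapping parts with the origin at the bottom-left of its bounding rectangle.
Bottom plate: 260 × 22, A = 5 720 mm², y = 11 mm, Ī = 230 707 mm⁴.
Web plate: 20 × 200, A = 4 000 mm², y = 122 mm, Ī = 13 333 333 mm⁴.
Top plate: 180 × 20, A = 3 600 mm², y = 232 mm, Ī = 120 000 mm⁴.
Hole (subtracted): ⌀6, A = 28.2743 mm², y = 11 mm, Ī = 63.6173 mm⁴.
Centroid: ȳ = ΣA·y / ΣA = 104.261 mm.
Transfer each piece to the horizontal centroidal axis using Ī + A·d² with d = y − 104.261:
  bottom plate: d = -93.261 mm → contributes +49 981 089 mm⁴
  web plate: d = 17.739 mm → contributes +14 592 018 mm⁴
  top plate: d = 127.739 mm → contributes +58 862 082 mm⁴
  hole: d = -93.261 mm → contributes −245 983 mm⁴
Total I = 123 189 206 mm⁴.

Ix ≈ 1.232 × 10⁸ mm⁴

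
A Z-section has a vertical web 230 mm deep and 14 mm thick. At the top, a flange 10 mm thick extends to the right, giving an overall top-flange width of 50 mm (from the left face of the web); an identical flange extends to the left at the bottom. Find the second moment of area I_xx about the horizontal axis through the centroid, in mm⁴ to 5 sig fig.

Split into non-overlapping primitives; take the origin at the lower-left of the bounding box.
Web: 14 × 230, A = 3 220 mm², y = 115 mm, Ī = 14 194 833 mm⁴.
Top flange (beyond web): 36 × 10, A = 360 mm², y = 225 mm, Ī = 3 000 mm⁴.
Bottom flange (beyond web): 36 × 10, A = 360 mm², y = 5 mm, Ī = 3 000 mm⁴.
Centroid: ȳ = ΣA·y / ΣA = 115 mm.
Transfer each piece to the horizontal axis through the centroid using Ī + A·d² with d = y − 115:
  web: d = 0 mm → contributes +14 194 833 mm⁴
  top flange (beyond web): d = 110 mm → contributes +4 359 000 mm⁴
  bottom flange (beyond web): d = -110 mm → contributes +4 359 000 mm⁴
Total I = 22 912 833 mm⁴.

I_xx ≈ 2.2913 × 10⁷ mm⁴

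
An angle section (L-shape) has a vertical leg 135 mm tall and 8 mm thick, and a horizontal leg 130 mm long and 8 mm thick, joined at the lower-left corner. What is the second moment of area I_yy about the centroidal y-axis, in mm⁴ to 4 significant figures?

Treat the section as a set of non-overlapping primitives; coordinates are from the bounding-box lower-left.
Vertical leg: 8 × 135, A = 1 080 mm², x = 4 mm, Ī = 5 760 mm⁴.
Horizontal leg (remainder): 122 × 8, A = 976 mm², x = 69 mm, Ī = 1 210 565 mm⁴.
Centroid: x̄ = ΣA·x / ΣA = 34.856 mm.
Transfer each piece to the centroidal y-axis using Ī + A·d² with d = x − 34.856:
  vertical leg: d = -30.856 mm → contributes +1 034 022 mm⁴
  horizontal leg (remainder): d = 34.144 mm → contributes +2 348 396 mm⁴
Total I = 3 382 419 mm⁴.

I_yy ≈ 3.382 × 10⁶ mm⁴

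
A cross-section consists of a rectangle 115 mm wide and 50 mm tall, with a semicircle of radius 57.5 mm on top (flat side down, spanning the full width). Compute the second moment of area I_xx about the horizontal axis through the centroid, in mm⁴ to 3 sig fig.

I_xx ≈ 9.06 × 10⁶ mm⁴

Break the section into simple shapes (no overlaps), measuring from the bottom-left corner of the bounding box.
Rectangular body: 115 × 50, A = 5 750 mm², y = 25 mm, Ī = 1 197 917 mm⁴.
Semicircular cap: semicircle r = 57.5, A = 5193.4 mm², y = 74.404 mm, Ī = 1 199 785 mm⁴.
Centroid: ȳ = ΣA·y / ΣA = 48.446 mm.
Transfer each piece to the horizontal axis through the centroid using Ī + A·d² with d = y − 48.446:
  rectangular body: d = -23.446 mm → contributes +4 358 671 mm⁴
  semicircular cap: d = 25.958 mm → contributes +4 699 262 mm⁴
Total I = 9 057 933 mm⁴.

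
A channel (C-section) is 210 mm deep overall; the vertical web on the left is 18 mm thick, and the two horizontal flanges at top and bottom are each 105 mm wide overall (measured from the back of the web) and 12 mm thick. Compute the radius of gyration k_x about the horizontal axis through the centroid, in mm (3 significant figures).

Decompose the section into non-overlapping parts with the origin at the bottom-left of its bounding rectangle.
Web: 18 × 210, A = 3 780 mm², y = 105 mm, Ī = 13 891 500 mm⁴.
Top flange (beyond web): 87 × 12, A = 1 044 mm², y = 204 mm, Ī = 12 528 mm⁴.
Bottom flange (beyond web): 87 × 12, A = 1 044 mm², y = 6 mm, Ī = 12 528 mm⁴.
By symmetry the centroid is at mid-height, ȳ = 105 mm.
Transfer each piece to the horizontal axis through the centroid using Ī + A·d² with d = y − 105:
  web: d = 0 mm → contributes +13 891 500 mm⁴
  top flange (beyond web): d = 99 mm → contributes +10 244 772 mm⁴
  bottom flange (beyond web): d = -99 mm → contributes +10 244 772 mm⁴
Total I = 34 381 044 mm⁴.
Radius of gyration: k = √(I/A) = √(34 381 044 / 5 868) = 76.545 mm.

k_x ≈ 76.5 mm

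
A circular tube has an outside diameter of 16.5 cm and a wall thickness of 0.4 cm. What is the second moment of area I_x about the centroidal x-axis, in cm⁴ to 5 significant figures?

Break the section into simple shapes (no overlaps), measuring from the bottom-left corner of the bounding box.
Outer circle: ⌀16.5, A = 213.8246 cm², y = 8.25 cm, Ī = 3638.36 cm⁴.
Bore (subtracted): ⌀15.7, A = 193.5928 cm², y = 8.25 cm, Ī = 2982.418 cm⁴.
By symmetry the centroid is at mid-height, ȳ = 8.25 cm.
All pieces are centred on the centroidal x-axis, so I = ΣĪ (holes subtracted) = 655.9421 cm⁴.

I_x ≈ 655.94 cm⁴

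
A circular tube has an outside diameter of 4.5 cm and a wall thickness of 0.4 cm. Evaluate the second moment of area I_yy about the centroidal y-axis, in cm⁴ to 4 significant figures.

I_yy ≈ 10.93 cm⁴

Break the section into simple shapes (no overlaps), measuring from the bottom-left corner of the bounding box.
Outer circle: ⌀4.5, A = 15.9043 cm², x = 2.25 cm, Ī = 20.1289 cm⁴.
Bore (subtracted): ⌀3.7, A = 10.7521 cm², x = 2.25 cm, Ī = 9.19977 cm⁴.
By symmetry the centroid is at mid-width, x̄ = 2.25 cm.
All pieces are centred on the centroidal y-axis, so I = ΣĪ (holes subtracted) = 10.9291 cm⁴.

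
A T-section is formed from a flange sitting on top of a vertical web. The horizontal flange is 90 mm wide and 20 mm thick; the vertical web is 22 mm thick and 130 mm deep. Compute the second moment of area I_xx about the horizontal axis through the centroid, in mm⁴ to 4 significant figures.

I_xx ≈ 1.030 × 10⁷ mm⁴

Decompose the section into non-overlapping parts with the origin at the bottom-left of its bounding rectangle.
Flange: 90 × 20, A = 1 800 mm², y = 140 mm, Ī = 60 000 mm⁴.
Web: 22 × 130, A = 2 860 mm², y = 65 mm, Ī = 4 027 833 mm⁴.
Centroid: ȳ = ΣA·y / ΣA = 93.97 mm.
Transfer each piece to the horizontal axis through the centroid using Ī + A·d² with d = y − 93.97:
  flange: d = 46.03 mm → contributes +3 873 777 mm⁴
  web: d = -28.97 mm → contributes +6 428 112 mm⁴
Total I = 10 301 889 mm⁴.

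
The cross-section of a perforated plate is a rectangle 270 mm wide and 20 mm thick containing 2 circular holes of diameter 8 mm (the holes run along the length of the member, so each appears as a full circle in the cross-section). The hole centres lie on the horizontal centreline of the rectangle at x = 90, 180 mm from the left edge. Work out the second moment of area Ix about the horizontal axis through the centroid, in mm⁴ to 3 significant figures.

Ix ≈ 1.80 × 10⁵ mm⁴

Break the section into simple shapes (no overlaps), measuring from the bottom-left corner of the bounding box.
Plate: 270 × 20, A = 5 400 mm², y = 10 mm, Ī = 180 000 mm⁴.
Hole 1 (subtracted): ⌀8, A = 50.265 mm², y = 10 mm, Ī = 201.06 mm⁴.
Hole 2 (subtracted): ⌀8, A = 50.265 mm², y = 10 mm, Ī = 201.06 mm⁴.
By symmetry the centroid is at mid-height, ȳ = 10 mm.
All pieces are centred on the horizontal axis through the centroid, so I = ΣĪ (holes subtracted) = 179 598 mm⁴.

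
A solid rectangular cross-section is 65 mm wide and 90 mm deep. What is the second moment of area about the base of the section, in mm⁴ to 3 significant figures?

The section: 65 × 90, A = 5 850 mm², y = 45 mm, Ī = 3 948 750 mm⁴.
Transfer it to the bottom edge using Ī + A·d² with d = y − 0:
  the section: d = 45 mm → contributes +15 795 000 mm⁴
Total I = 15 795 000 mm⁴.

I_base ≈ 1.58 × 10⁷ mm⁴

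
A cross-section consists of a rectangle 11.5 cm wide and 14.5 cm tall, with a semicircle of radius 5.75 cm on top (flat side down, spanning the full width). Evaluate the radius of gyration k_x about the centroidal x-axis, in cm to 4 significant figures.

k_x ≈ 5.560 cm

Decompose the section into non-overlapping parts with the origin at the bottom-left of its bounding rectangle.
Rectangular body: 11.5 × 14.5, A = 166.75 cm², y = 7.25 cm, Ī = 2921.6 cm⁴.
Semicircular cap: semicircle r = 5.75, A = 51.9345 cm², y = 16.9404 cm, Ī = 119.979 cm⁴.
Centroid: ȳ = ΣA·y / ΣA = 9.55133 cm.
Transfer each piece to the centroidal x-axis using Ī + A·d² with d = y − 9.55133:
  rectangular body: d = -2.30133 cm → contributes +3804.72 cm⁴
  semicircular cap: d = 7.38905 cm → contributes +2955.5 cm⁴
Total I = 6760.22 cm⁴.
Radius of gyration: k = √(I/A) = √(6760.22 / 218.684) = 5.55996 cm.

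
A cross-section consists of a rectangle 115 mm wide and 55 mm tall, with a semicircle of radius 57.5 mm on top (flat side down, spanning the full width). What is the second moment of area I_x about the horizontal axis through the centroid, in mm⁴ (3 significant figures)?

Break the section into simple shapes (no overlaps), measuring from the bottom-left corner of the bounding box.
Rectangular body: 115 × 55, A = 6 325 mm², y = 27.5 mm, Ī = 1 594 427 mm⁴.
Semicircular cap: semicircle r = 57.5, A = 5193.4 mm², y = 79.404 mm, Ī = 1 199 785 mm⁴.
Centroid: ȳ = ΣA·y / ΣA = 50.902 mm.
Transfer each piece to the horizontal axis through the centroid using Ī + A·d² with d = y − 50.902:
  rectangular body: d = -23.402 mm → contributes +5 058 456 mm⁴
  semicircular cap: d = 28.501 mm → contributes +5 418 561 mm⁴
Total I = 10 477 018 mm⁴.

I_x ≈ 1.05 × 10⁷ mm⁴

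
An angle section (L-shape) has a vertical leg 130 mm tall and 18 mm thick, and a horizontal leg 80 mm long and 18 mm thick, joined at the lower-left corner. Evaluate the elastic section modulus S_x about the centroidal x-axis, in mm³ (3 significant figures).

S_x ≈ 6.85 × 10⁴ mm³

Decompose the section into non-overlapping parts with the origin at the bottom-left of its bounding rectangle.
Vertical leg: 18 × 130, A = 2 340 mm², y = 65 mm, Ī = 3 295 500 mm⁴.
Horizontal leg (remainder): 62 × 18, A = 1 116 mm², y = 9 mm, Ī = 30 132 mm⁴.
Centroid: ȳ = ΣA·y / ΣA = 46.917 mm.
Transfer each piece to the centroidal x-axis using Ī + A·d² with d = y − 46.917:
  vertical leg: d = 18.083 mm → contributes +4 060 696 mm⁴
  horizontal leg (remainder): d = -37.917 mm → contributes +1 634 576 mm⁴
Total I = 5 695 272 mm⁴.
Extreme fibre distance c = 83.083 mm; S = I/c = 68 549 mm³.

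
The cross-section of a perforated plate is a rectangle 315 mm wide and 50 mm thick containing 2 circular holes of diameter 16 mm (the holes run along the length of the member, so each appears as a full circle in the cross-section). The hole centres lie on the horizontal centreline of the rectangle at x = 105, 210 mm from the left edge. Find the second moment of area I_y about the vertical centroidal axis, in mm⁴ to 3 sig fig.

Split into non-overlapping primitives; take the origin at the lower-left of the bounding box.
Plate: 315 × 50, A = 15 750 mm², x = 157.5 mm, Ī = 130 232 813 mm⁴.
Hole 1 (subtracted): ⌀16, A = 201.06 mm², x = 105 mm, Ī = 3 217 mm⁴.
Hole 2 (subtracted): ⌀16, A = 201.06 mm², x = 210 mm, Ī = 3 217 mm⁴.
By symmetry the centroid is at mid-width, x̄ = 157.5 mm.
Transfer each piece to the vertical centroidal axis using Ī + A·d² with d = x − 157.5:
  plate: d = 0 mm → contributes +130 232 813 mm⁴
  hole 1: d = -52.5 mm → contributes −557 394 mm⁴
  hole 2: d = 52.5 mm → contributes −557 394 mm⁴
Total I = 129 118 025 mm⁴.

I_y ≈ 1.29 × 10⁸ mm⁴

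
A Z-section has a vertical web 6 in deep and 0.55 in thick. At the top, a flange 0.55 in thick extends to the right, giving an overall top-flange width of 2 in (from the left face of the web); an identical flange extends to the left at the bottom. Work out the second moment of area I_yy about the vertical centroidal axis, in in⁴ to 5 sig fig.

I_yy ≈ 1.9576 in⁴

Decompose the section into non-overlapping parts with the origin at the bottom-left of its bounding rectangle.
Web: 0.55 × 6, A = 3.3 in², x = 1.725 in, Ī = 0.0831875 in⁴.
Top flange (beyond web): 1.45 × 0.55, A = 0.7975 in², x = 2.725 in, Ī = 0.1397286 in⁴.
Bottom flange (beyond web): 1.45 × 0.55, A = 0.7975 in², x = 0.725 in, Ī = 0.1397286 in⁴.
Centroid: x̄ = ΣA·x / ΣA = 1.725 in.
Transfer each piece to the vertical centroidal axis using Ī + A·d² with d = x − 1.725:
  web: d = 0 in → contributes +0.0831875 in⁴
  top flange (beyond web): d = 1 in → contributes +0.9372286 in⁴
  bottom flange (beyond web): d = -1 in → contributes +0.9372286 in⁴
Total I = 1.957645 in⁴.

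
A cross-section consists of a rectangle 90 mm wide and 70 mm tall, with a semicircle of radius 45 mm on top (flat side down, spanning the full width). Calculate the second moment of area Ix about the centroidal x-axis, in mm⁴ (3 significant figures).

Ix ≈ 9.21 × 10⁶ mm⁴

Decompose the section into non-overlapping parts with the origin at the bottom-left of its bounding rectangle.
Rectangular body: 90 × 70, A = 6 300 mm², y = 35 mm, Ī = 2 572 500 mm⁴.
Semicircular cap: semicircle r = 45, A = 3180.9 mm², y = 89.099 mm, Ī = 450 072 mm⁴.
Centroid: ȳ = ΣA·y / ΣA = 53.15 mm.
Transfer each piece to the centroidal x-axis using Ī + A·d² with d = y − 53.15:
  rectangular body: d = -18.15 mm → contributes +4 647 923 mm⁴
  semicircular cap: d = 35.948 mm → contributes +4 560 644 mm⁴
Total I = 9 208 567 mm⁴.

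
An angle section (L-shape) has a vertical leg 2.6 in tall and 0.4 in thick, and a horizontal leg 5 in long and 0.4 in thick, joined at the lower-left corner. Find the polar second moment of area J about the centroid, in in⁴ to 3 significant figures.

Break the section into simple shapes (no overlaps), measuring from the bottom-left corner of the bounding box.
Vertical leg: 0.4 × 2.6, A = 1.04 in², y = 1.3 in, Ī = 0.58587 in⁴.
Horizontal leg (remainder): 4.6 × 0.4, A = 1.84 in², y = 0.2 in, Ī = 0.024533 in⁴.
Centroid: ȳ = ΣA·y / ΣA = 0.59722 in.
Transfer each piece to the centroidal x-axis using Ī + A·d² with d = y − 0.59722:
  vertical leg: d = 0.70278 in → contributes +1.0995 in⁴
  horizontal leg (remainder): d = -0.39722 in → contributes +0.31486 in⁴
Total I = 1.4144 in⁴.
For the y-axis: x̄ = 1.7972 in.
Repeating about the centroidal y-axis gives I_y = 7.4112 in⁴.
Polar second moment: J = I_x + I_y = 8.8256 in⁴.

J ≈ 8.83 in⁴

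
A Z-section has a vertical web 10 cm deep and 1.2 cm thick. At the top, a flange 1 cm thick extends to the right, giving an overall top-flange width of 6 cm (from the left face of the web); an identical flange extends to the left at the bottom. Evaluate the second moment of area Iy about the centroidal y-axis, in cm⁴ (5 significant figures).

Decompose the section into non-overlapping parts with the origin at the bottom-left of its bounding rectangle.
Web: 1.2 × 10, A = 12 cm², x = 5.4 cm, Ī = 1.44 cm⁴.
Top flange (beyond web): 4.8 × 1, A = 4.8 cm², x = 8.4 cm, Ī = 9.216 cm⁴.
Bottom flange (beyond web): 4.8 × 1, A = 4.8 cm², x = 2.4 cm, Ī = 9.216 cm⁴.
Centroid: x̄ = ΣA·x / ΣA = 5.4 cm.
Transfer each piece to the centroidal y-axis using Ī + A·d² with d = x − 5.4:
  web: d = 0 cm → contributes +1.44 cm⁴
  top flange (beyond web): d = 3 cm → contributes +52.416 cm⁴
  bottom flange (beyond web): d = -3 cm → contributes +52.416 cm⁴
Total I = 106.272 cm⁴.

Iy ≈ 106.27 cm⁴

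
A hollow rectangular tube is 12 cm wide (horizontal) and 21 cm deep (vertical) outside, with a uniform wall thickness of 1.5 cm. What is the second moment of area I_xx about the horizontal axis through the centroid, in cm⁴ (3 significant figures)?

I_xx ≈ 4890 cm⁴

Break the section into simple shapes (no overlaps), measuring from the bottom-left corner of the bounding box.
Outer rectangle: 12 × 21, A = 252 cm², y = 10.5 cm, Ī = 9 261 cm⁴.
Inner void (subtracted): 9 × 18, A = 162 cm², y = 10.5 cm, Ī = 4 374 cm⁴.
By symmetry the centroid is at mid-height, ȳ = 10.5 cm.
All pieces are centred on the horizontal axis through the centroid, so I = ΣĪ (holes subtracted) = 4 887 cm⁴.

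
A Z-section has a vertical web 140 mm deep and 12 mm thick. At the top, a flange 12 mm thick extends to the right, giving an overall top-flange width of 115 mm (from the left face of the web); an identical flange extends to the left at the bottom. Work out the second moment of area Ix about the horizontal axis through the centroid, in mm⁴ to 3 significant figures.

Treat the section as a set of non-overlapping primitives; coordinates are from the bounding-box lower-left.
Web: 12 × 140, A = 1 680 mm², y = 70 mm, Ī = 2 744 000 mm⁴.
Top flange (beyond web): 103 × 12, A = 1 236 mm², y = 134 mm, Ī = 14 832 mm⁴.
Bottom flange (beyond web): 103 × 12, A = 1 236 mm², y = 6 mm, Ī = 14 832 mm⁴.
Centroid: ȳ = ΣA·y / ΣA = 70 mm.
Transfer each piece to the horizontal axis through the centroid using Ī + A·d² with d = y − 70:
  web: d = 0 mm → contributes +2 744 000 mm⁴
  top flange (beyond web): d = 64 mm → contributes +5 077 488 mm⁴
  bottom flange (beyond web): d = -64 mm → contributes +5 077 488 mm⁴
Total I = 12 898 976 mm⁴.

Ix ≈ 1.29 × 10⁷ mm⁴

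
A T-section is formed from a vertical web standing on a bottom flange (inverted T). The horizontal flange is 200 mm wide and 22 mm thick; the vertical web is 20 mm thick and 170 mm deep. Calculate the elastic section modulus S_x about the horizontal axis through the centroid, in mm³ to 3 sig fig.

Break the section into simple shapes (no overlaps), measuring from the bottom-left corner of the bounding box.
Flange: 200 × 22, A = 4 400 mm², y = 11 mm, Ī = 177 467 mm⁴.
Web: 20 × 170, A = 3 400 mm², y = 107 mm, Ī = 8 188 333 mm⁴.
Centroid: ȳ = ΣA·y / ΣA = 52.846 mm.
Transfer each piece to the horizontal axis through the centroid using Ī + A·d² with d = y − 52.846:
  flange: d = -41.846 mm → contributes +7 882 309 mm⁴
  web: d = 54.154 mm → contributes +18 159 306 mm⁴
Total I = 26 041 615 mm⁴.
Extreme fibre distance c = 139.15 mm; S = I/c = 187 143 mm³.

S_x ≈ 1.87 × 10⁵ mm³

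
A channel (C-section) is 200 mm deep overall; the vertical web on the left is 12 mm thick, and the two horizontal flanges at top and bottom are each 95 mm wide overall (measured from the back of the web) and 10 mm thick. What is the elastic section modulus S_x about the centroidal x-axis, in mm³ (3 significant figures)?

Treat the section as a set of non-overlapping primitives; coordinates are from the bounding-box lower-left.
Web: 12 × 200, A = 2 400 mm², y = 100 mm, Ī = 8 000 000 mm⁴.
Top flange (beyond web): 83 × 10, A = 830 mm², y = 195 mm, Ī = 6916.7 mm⁴.
Bottom flange (beyond web): 83 × 10, A = 830 mm², y = 5 mm, Ī = 6916.7 mm⁴.
By symmetry the centroid is at mid-height, ȳ = 100 mm.
Transfer each piece to the centroidal x-axis using Ī + A·d² with d = y − 100:
  web: d = 0 mm → contributes +8 000 000 mm⁴
  top flange (beyond web): d = 95 mm → contributes +7 497 667 mm⁴
  bottom flange (beyond web): d = -95 mm → contributes +7 497 667 mm⁴
Total I = 22 995 333 mm⁴.
Extreme fibre distance c = 100 mm; S = I/c = 229 953 mm³.

S_x ≈ 2.30 × 10⁵ mm³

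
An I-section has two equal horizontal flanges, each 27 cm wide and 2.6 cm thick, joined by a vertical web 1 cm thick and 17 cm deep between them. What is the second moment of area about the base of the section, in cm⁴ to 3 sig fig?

Break the section into simple shapes (no overlaps), measuring from the bottom-left corner of the bounding box.
Bottom flange: 27 × 2.6, A = 70.2 cm², y = 1.3 cm, Ī = 39.546 cm⁴.
Web: 1 × 17, A = 17 cm², y = 11.1 cm, Ī = 409.42 cm⁴.
Top flange: 27 × 2.6, A = 70.2 cm², y = 20.9 cm, Ī = 39.546 cm⁴.
Transfer each piece to the base of the section using Ī + A·d² with d = y − 0:
  bottom flange: d = 1.3 cm → contributes +158.18 cm⁴
  web: d = 11.1 cm → contributes +2 504 cm⁴
  top flange: d = 20.9 cm → contributes +30 704 cm⁴
Total I = 33 366 cm⁴.

I_base ≈ 3.34 × 10⁴ cm⁴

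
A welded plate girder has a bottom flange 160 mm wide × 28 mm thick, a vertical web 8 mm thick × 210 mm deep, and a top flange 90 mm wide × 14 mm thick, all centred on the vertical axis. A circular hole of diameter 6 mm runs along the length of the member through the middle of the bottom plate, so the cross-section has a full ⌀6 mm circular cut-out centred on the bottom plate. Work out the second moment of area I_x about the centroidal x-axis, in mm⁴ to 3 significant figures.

Split into non-overlapping primitives; take the origin at the lower-left of the bounding box.
Bottom plate: 160 × 28, A = 4 480 mm², y = 14 mm, Ī = 292 693 mm⁴.
Web plate: 8 × 210, A = 1 680 mm², y = 133 mm, Ī = 6 174 000 mm⁴.
Top plate: 90 × 14, A = 1 260 mm², y = 245 mm, Ī = 20 580 mm⁴.
Hole (subtracted): ⌀6, A = 28.274 mm², y = 14 mm, Ī = 63.617 mm⁴.
Centroid: ȳ = ΣA·y / ΣA = 80.423 mm.
Transfer each piece to the centroidal x-axis using Ī + A·d² with d = y − 80.423:
  bottom plate: d = -66.423 mm → contributes +20 058 472 mm⁴
  web plate: d = 52.577 mm → contributes +10 818 107 mm⁴
  top plate: d = 164.58 mm → contributes +34 148 455 mm⁴
  hole: d = -66.423 mm → contributes −124 810 mm⁴
Total I = 64 900 225 mm⁴.

I_x ≈ 6.49 × 10⁷ mm⁴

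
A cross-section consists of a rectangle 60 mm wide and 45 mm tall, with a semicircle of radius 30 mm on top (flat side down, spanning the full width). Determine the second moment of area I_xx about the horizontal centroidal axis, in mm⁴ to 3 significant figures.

Split into non-overlapping primitives; take the origin at the lower-left of the bounding box.
Rectangular body: 60 × 45, A = 2 700 mm², y = 22.5 mm, Ī = 455 625 mm⁴.
Semicircular cap: semicircle r = 30, A = 1413.7 mm², y = 57.732 mm, Ī = 88 903 mm⁴.
Centroid: ȳ = ΣA·y / ΣA = 34.608 mm.
Transfer each piece to the horizontal centroidal axis using Ī + A·d² with d = y − 34.608:
  rectangular body: d = -12.108 mm → contributes +851 451 mm⁴
  semicircular cap: d = 23.124 mm → contributes +844 875 mm⁴
Total I = 1 696 326 mm⁴.

I_xx ≈ 1.70 × 10⁶ mm⁴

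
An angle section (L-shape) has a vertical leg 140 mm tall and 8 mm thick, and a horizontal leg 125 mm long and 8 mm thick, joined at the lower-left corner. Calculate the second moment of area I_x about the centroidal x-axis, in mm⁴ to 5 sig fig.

I_x ≈ 4.0554 × 10⁶ mm⁴

Break the section into simple shapes (no overlaps), measuring from the bottom-left corner of the bounding box.
Vertical leg: 8 × 140, A = 1 120 mm², y = 70 mm, Ī = 1 829 333 mm⁴.
Horizontal leg (remainder): 117 × 8, A = 936 mm², y = 4 mm, Ī = 4 992 mm⁴.
Centroid: ȳ = ΣA·y / ΣA = 39.95331 mm.
Transfer each piece to the centroidal x-axis using Ī + A·d² with d = y − 39.95331:
  vertical leg: d = 30.04669 mm → contributes +2 840 474 mm⁴
  horizontal leg (remainder): d = -35.95331 mm → contributes +1 214 903 mm⁴
Total I = 4 055 377 mm⁴.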